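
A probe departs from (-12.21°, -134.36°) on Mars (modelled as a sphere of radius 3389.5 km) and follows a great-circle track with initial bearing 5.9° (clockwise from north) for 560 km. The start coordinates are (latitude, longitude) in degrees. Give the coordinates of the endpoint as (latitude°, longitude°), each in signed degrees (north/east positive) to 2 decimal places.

-2.79°, -133.39°

Angular distance δ = d/R = 560/3389.5 = 0.16522 rad; initial bearing θ = 0.1030 rad.
sin φ₂ = sin φ₁ cos δ + cos φ₁ sin δ cos θ = (-0.2115)(0.9864) + (0.9774)(0.1645)(0.9947) = -0.0487, so φ₂ = -2.79°.
Δλ = atan2(sin θ sin δ cos φ₁, cos δ − sin φ₁ sin φ₂) = atan2(0.0165, 0.9761) = 0.970°.
λ₂ = -134.360° + 0.970° = -133.39°.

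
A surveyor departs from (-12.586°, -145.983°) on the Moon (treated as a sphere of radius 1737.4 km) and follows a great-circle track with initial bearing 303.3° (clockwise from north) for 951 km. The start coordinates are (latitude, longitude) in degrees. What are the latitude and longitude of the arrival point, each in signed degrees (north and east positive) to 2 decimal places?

Angular distance δ = d/R = 951/1737.4 = 0.54737 rad; initial bearing θ = 5.2936 rad.
sin φ₂ = sin φ₁ cos δ + cos φ₁ sin δ cos θ = (-0.2179)(0.8539) + (0.9760)(0.5204)(0.5490) = 0.0928, so φ₂ = 5.32°.
Δλ = atan2(sin θ sin δ cos φ₁, cos δ − sin φ₁ sin φ₂) = atan2(-0.4245, 0.8741) = -25.905°.
λ₂ = -145.983° − 25.905° = -171.89°.

5.32°, -171.89°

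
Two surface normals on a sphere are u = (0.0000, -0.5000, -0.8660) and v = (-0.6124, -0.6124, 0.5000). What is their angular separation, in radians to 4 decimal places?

u·v = -0.1268; |u| = 1.0000, |v| = 1.0000.
cos θ = (u·v)/(|u||v|) = -0.1268, so θ = 1.6979 rad.

1.6979 rad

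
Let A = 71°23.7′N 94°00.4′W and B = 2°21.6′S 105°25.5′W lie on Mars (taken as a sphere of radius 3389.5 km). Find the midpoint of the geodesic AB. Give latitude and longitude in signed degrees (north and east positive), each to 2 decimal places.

Central angle δ = 1.2938 rad. Interpolating on the sphere with fraction f = 0.5:
P = [sin((1−f)δ)·A + sin(fδ)·B] / sin δ = 0.6266·A + 0.6266·B in Cartesian coordinates,
giving P = (-0.1805, -0.8030, 0.5681), i.e. latitude 34.62°, longitude -102.67°.

34.62°, -102.67°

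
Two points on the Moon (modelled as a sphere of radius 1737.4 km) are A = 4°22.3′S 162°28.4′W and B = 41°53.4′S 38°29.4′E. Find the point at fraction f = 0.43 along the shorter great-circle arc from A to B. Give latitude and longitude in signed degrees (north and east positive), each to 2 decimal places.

Central angle δ = 2.2682 rad. Interpolating on the sphere with fraction f = 0.43:
P = [sin((1−f)δ)·A + sin(fδ)·B] / sin δ = 1.2546·A + 1.0801·B in Cartesian coordinates,
giving P = (-0.5635, 0.1237, -0.8168), i.e. latitude -54.77°, longitude 167.62°.

-54.77°, 167.62°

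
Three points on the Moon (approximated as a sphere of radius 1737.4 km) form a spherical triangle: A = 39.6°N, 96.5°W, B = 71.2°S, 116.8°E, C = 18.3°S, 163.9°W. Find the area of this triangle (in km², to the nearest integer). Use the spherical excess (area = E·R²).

Side lengths (central angles): a = 1.2089, b = 1.4897, c = 2.5166 rad; semiperimeter s = 2.6076.
By l'Huilier's theorem, tan(E/4) = √[tan(s/2) tan((s−a)/2) tan((s−b)/2) tan((s−c)/2)], giving spherical excess E = 1.1510 rad.
Area = E·R² = 1.1510 × (1737.4)² ≈ 3474498 km².

3474498 km²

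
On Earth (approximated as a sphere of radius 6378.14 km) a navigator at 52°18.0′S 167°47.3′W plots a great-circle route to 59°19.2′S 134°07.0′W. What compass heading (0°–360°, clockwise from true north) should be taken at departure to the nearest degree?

With φ₁ = -0.9128, φ₂ = -1.0353, Δλ = 0.5877 rad, the forward-azimuth formula gives
θ = atan2( sin Δλ cos φ₂ , cos φ₁ sin φ₂ − sin φ₁ cos φ₂ cos Δλ ) = atan2(0.2829, -0.1899) = 123.88°.
So the initial bearing is 124°.

124°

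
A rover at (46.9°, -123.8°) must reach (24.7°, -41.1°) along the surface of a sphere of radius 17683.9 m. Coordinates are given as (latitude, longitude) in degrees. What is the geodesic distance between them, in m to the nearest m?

Let φ₁ = 0.8186 rad, φ₂ = 0.4311 rad, and Δλ = 1.4434 rad.
cos c = sin φ₁ sin φ₂ + cos φ₁ cos φ₂ cos Δλ = (0.7302)(0.4179) + (0.6833)(0.9085)(0.1271) = 0.38399,
so c = arccos(0.38399) = 1.17669 rad.
Distance = R·c = 17683.9 × 1.1767 ≈ 20808 m.

20808 m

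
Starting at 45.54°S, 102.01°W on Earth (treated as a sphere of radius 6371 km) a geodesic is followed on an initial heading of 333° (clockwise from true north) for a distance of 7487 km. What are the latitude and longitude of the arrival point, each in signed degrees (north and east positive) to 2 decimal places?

Angular distance δ = d/R = 7487/6371 = 1.17517 rad; initial bearing θ = 5.8119 rad.
sin φ₂ = sin φ₁ cos δ + cos φ₁ sin δ cos θ = (-0.7137)(0.3854) + (0.7004)(0.9228)(0.8910) = 0.3008, so φ₂ = 17.51°.
Δλ = atan2(sin θ sin δ cos φ₁, cos δ − sin φ₁ sin φ₂) = atan2(-0.2934, 0.6001) = -26.057°.
λ₂ = -102.010° − 26.057° = -128.07°.

17.51°, -128.07°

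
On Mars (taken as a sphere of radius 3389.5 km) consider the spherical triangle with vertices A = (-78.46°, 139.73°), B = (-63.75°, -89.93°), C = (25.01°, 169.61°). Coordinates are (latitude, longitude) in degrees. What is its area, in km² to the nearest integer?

9631544 km²

Side lengths (central angles): a = 2.0397, b = 1.8307, c = 0.6068 rad; semiperimeter s = 2.2387.
By l'Huilier's theorem, tan(E/4) = √[tan(s/2) tan((s−a)/2) tan((s−b)/2) tan((s−c)/2)], giving spherical excess E = 0.8383 rad.
Area = E·R² = 0.8383 × (3389.5)² ≈ 9631544 km².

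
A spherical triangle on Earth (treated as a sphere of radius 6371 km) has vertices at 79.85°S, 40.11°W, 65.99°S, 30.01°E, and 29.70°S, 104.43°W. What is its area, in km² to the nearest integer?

Side lengths (central angles): a = 1.3642, b = 0.9836, c = 0.3935 rad; semiperimeter s = 1.3707.
By l'Huilier's theorem, tan(E/4) = √[tan(s/2) tan((s−a)/2) tan((s−b)/2) tan((s−c)/2)], giving spherical excess E = 0.0663 rad.
Area = E·R² = 0.0663 × (6371)² ≈ 2691371 km².

2691371 km²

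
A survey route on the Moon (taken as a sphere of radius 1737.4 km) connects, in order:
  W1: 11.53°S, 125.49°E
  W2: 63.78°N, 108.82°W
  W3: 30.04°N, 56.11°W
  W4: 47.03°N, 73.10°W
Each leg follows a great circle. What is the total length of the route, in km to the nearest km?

5584 km

Leg W1→W2: central angle 2.0174 rad, distance 3505.0 km.
Leg W2→W3: central angle 0.8219 rad, distance 1428.0 km.
Leg W3→W4: central angle 0.3747 rad, distance 651.1 km.
Total: 3505.0 + 1428.0 + 651.1 ≈ 5584 km.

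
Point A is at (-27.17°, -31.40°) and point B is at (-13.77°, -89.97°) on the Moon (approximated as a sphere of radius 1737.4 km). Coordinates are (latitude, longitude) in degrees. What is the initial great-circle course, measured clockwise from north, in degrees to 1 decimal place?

With φ₁ = -0.4742, φ₂ = -0.2403, Δλ = -1.0222 rad, the forward-azimuth formula gives
θ = atan2( sin Δλ cos φ₂ , cos φ₁ sin φ₂ − sin φ₁ cos φ₂ cos Δλ ) = atan2(-0.8288, 0.0195) = -88.65°.
Adding 360° brings this into [0°, 360°): 271.3°.

271.3°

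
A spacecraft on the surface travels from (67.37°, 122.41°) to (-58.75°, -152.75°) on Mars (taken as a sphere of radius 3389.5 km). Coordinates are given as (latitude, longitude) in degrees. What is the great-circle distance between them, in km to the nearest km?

In radians: φ₁ = 1.1758, φ₂ = -1.0254, Δλ = 84.840° = 1.4807 rad.
cos c = sin φ₁ sin φ₂ + cos φ₁ cos φ₂ cos Δλ = (0.9230)(-0.8549) + (0.3848)(0.5188)(0.0899) = -0.77114,
so c = arccos(-0.77114) = 2.45142 rad.
Distance = R·c = 3389.5 × 2.4514 ≈ 8309 km.

8309 km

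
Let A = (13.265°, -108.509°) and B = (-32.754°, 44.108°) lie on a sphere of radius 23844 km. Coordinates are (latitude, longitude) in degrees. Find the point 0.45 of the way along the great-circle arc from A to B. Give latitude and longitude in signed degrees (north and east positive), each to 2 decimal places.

Central angle δ = 2.5887 rad. Interpolating on the sphere with fraction f = 0.45:
P = [sin((1−f)δ)·A + sin(fδ)·B] / sin δ = 1.8835·A + 1.7494·B in Cartesian coordinates,
giving P = (0.4744, -0.7145, -0.5143), i.e. latitude -30.95°, longitude -56.42°.

-30.95°, -56.42°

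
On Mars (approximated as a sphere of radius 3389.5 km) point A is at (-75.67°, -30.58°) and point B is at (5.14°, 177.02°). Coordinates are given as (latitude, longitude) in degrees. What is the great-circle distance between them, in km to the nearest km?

6376 km

In radians: φ₁ = -1.3207, φ₂ = 0.0897, Δλ = -152.400° = -2.6599 rad.
cos c = sin φ₁ sin φ₂ + cos φ₁ cos φ₂ cos Δλ = (-0.9689)(0.0896) + (0.2475)(0.9960)(-0.8862) = -0.30526,
so c = arccos(-0.30526) = 1.88101 rad.
Distance = R·c = 3389.5 × 1.8810 ≈ 6376 km.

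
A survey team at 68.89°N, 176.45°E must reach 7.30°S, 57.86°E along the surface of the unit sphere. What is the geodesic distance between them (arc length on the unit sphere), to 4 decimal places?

In radians: φ₁ = 1.2024, φ₂ = -0.1274, Δλ = -118.590° = -2.0698 rad.
cos c = sin φ₁ sin φ₂ + cos φ₁ cos φ₂ cos Δλ = (0.9329)(-0.1271) + (0.3602)(0.9919)(-0.4785) = -0.28949,
so c = arccos(-0.28949) = 1.86449 rad.
On the unit sphere the arc length equals the central angle: 1.8645.

1.8645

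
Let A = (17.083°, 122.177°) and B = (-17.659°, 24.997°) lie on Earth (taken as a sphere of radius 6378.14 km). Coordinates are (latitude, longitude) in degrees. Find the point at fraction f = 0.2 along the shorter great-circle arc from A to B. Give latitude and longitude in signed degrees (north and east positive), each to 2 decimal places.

Central angle δ = 1.7752 rad. Interpolating on the sphere with fraction f = 0.2:
P = [sin((1−f)δ)·A + sin(fδ)·B] / sin δ = 1.0097·A + 0.3550·B in Cartesian coordinates,
giving P = (-0.2074, 0.9598, 0.1889), i.e. latitude 10.89°, longitude 102.19°.

10.89°, 102.19°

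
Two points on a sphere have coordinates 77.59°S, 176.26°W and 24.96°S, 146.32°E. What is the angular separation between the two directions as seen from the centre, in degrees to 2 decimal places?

In radians: φ₁ = -1.3542, φ₂ = -0.4356, Δλ = -37.420° = -0.6531 rad.
cos c = sin φ₁ sin φ₂ + cos φ₁ cos φ₂ cos Δλ = (-0.9766)(-0.4220) + (0.2149)(0.9066)(0.7942) = 0.56686,
so c = arccos(0.56686) = 0.96810 rad.
So the angular separation is 55.47°.

55.47°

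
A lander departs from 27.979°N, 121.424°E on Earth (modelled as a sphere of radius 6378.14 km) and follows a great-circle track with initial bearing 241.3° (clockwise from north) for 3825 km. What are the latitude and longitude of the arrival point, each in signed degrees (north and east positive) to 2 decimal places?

Angular distance δ = d/R = 3825/6378.14 = 0.59970 rad; initial bearing θ = 4.2115 rad.
sin φ₂ = sin φ₁ cos δ + cos φ₁ sin δ cos θ = (0.4691)(0.8255) + (0.8831)(0.5644)(-0.4802) = 0.1479, so φ₂ = 8.51°.
Δλ = atan2(sin θ sin δ cos φ₁, cos δ − sin φ₁ sin φ₂) = atan2(-0.4372, 0.7561) = -30.038°.
λ₂ = 121.424° − 30.038° = 91.39°.

8.51°, 91.39°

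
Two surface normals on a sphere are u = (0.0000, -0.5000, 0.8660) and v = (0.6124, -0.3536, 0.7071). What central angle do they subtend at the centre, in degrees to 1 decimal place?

37.9°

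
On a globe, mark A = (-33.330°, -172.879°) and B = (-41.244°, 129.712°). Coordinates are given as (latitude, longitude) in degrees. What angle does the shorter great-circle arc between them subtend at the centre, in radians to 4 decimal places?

0.7945 rad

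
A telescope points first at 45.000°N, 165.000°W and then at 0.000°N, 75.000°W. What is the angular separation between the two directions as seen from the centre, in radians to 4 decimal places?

1.5708 rad

In radians: φ₁ = 0.7854, φ₂ = 0.0000, Δλ = 90.000° = 1.5708 rad.
Haversine: a = sin²(Δφ/2) + cos φ₁ cos φ₂ sin²(Δλ/2) = 0.1464 + (0.7071)(1.0000)(0.5000) = 0.50000.
Central angle c = 2·arcsin(√a) = 1.57080 rad.
So the angular separation is 1.5708 rad.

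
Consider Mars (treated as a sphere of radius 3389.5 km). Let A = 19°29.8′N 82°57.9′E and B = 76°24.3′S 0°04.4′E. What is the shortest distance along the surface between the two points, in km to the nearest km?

6346 km

In radians: φ₁ = 0.3403, φ₂ = -1.3335, Δλ = -82.892° = -1.4467 rad.
cos c = sin φ₁ sin φ₂ + cos φ₁ cos φ₂ cos Δλ = (0.3338)(-0.9720) + (0.9427)(0.2351)(0.1237) = -0.29698,
so c = arccos(-0.29698) = 1.87233 rad.
Distance = R·c = 3389.5 × 1.8723 ≈ 6346 km.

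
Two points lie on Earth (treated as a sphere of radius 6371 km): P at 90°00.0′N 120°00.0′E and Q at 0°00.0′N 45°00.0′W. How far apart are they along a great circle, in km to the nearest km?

10008 km

With latitudes φ₁ = 90.000°, φ₂ = 0.000° and longitude difference Δλ = -165.000°:
cos c = sin φ₁ sin φ₂ + cos φ₁ cos φ₂ cos Δλ = (1.0000)(0.0000) + (0.0000)(1.0000)(-0.9659) = 0.00000,
so c = arccos(0.00000) = 1.57080 rad.
Distance = R·c = 6371 × 1.5708 ≈ 10008 km.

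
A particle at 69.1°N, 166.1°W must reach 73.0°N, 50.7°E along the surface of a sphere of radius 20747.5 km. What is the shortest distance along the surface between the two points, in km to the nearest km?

13006 km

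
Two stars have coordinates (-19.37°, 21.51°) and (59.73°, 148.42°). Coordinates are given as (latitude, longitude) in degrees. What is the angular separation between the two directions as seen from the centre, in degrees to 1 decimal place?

124.9°

Let φ₁ = -0.3381 rad, φ₂ = 1.0425 rad, and Δλ = 2.2150 rad.
cos c = sin φ₁ sin φ₂ + cos φ₁ cos φ₂ cos Δλ = (-0.3317)(0.8637) + (0.9434)(0.5041)(-0.6006) = -0.57204,
so c = arccos(-0.57204) = 2.17979 rad.
So the angular separation is 124.9°.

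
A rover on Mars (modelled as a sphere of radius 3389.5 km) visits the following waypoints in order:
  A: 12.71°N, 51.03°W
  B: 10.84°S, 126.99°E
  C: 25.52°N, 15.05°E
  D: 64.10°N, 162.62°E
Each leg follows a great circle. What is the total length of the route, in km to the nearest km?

22392 km

Leg A→B: central angle 3.0946 rad, distance 10489.1 km.
Leg B→C: central angle 1.9957 rad, distance 6764.3 km.
Leg C→D: central angle 1.5159 rad, distance 5138.2 km.
Total: 10489.1 + 6764.3 + 5138.2 ≈ 22392 km.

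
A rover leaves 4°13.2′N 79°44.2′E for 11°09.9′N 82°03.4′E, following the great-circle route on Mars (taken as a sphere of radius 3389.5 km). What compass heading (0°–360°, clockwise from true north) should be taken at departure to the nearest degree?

With φ₁ = 0.0737, φ₂ = 0.1949, Δλ = 0.0405 rad, the forward-azimuth formula gives
θ = atan2( sin Δλ cos φ₂ , cos φ₁ sin φ₂ − sin φ₁ cos φ₂ cos Δλ ) = atan2(0.0397, 0.1210) = 18.17°.
So the initial bearing is 18°.

18°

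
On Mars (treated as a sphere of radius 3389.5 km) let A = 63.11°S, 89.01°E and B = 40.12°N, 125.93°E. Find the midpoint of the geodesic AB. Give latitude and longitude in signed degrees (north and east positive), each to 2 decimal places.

-12.06°, 112.37°

The central angle between A and B is δ = 1.8736 rad.
With f = 0.5, the slerp weights are sin((1−f)δ)/sin δ = 0.8441 and sin(fδ)/sin δ = 0.8441.
Weighted sum of the unit vectors: (0.8441)·(0.0078,0.4522,-0.8919) + (0.8441)·(-0.4487,0.6192,0.6444) = (-0.3722, 0.9044, -0.2089).
Converting back: φ = atan2(z, √(x²+y²)) = -12.06°, λ = atan2(y, x) = 112.37°.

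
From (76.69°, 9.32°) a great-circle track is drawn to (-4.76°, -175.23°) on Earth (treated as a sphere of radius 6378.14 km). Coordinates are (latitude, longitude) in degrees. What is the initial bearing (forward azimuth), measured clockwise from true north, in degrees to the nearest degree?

5°

Δλ = 175.450° = 3.0622 rad.
y = sin Δλ · cos φ₂ = (0.0793)(0.9966) = 0.0791
x = cos φ₁ sin φ₂ − sin φ₁ cos φ₂ cos Δλ = (0.2302)(-0.0830) − (0.9731)(0.9966)(-0.9968) = 0.9476
θ = atan2(y, x) = 4.77°, so the bearing is 5°.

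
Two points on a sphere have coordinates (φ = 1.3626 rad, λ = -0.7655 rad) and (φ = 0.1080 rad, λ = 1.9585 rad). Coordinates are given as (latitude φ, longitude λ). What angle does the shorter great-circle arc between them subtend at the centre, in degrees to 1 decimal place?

In radians: φ₁ = 1.3626, φ₂ = 0.1080, Δλ = 156.074° = 2.7240 rad.
cos c = sin φ₁ sin φ₂ + cos φ₁ cos φ₂ cos Δλ = (0.9784)(0.1078) + (0.2067)(0.9942)(-0.9141) = -0.08237,
so c = arccos(-0.08237) = 1.65326 rad.
So the angular separation is 94.7°.

94.7°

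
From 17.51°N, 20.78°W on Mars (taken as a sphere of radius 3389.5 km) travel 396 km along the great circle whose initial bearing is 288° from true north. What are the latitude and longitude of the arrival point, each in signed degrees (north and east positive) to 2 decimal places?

19.46°, -27.53°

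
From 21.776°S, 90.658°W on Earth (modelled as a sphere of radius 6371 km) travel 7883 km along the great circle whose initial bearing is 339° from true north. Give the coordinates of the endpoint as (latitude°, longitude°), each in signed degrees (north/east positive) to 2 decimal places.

Angular distance δ = d/R = 7883/6371 = 1.23733 rad; initial bearing θ = 5.9167 rad.
sin φ₂ = sin φ₁ cos δ + cos φ₁ sin δ cos θ = (-0.3710)(0.3273) + (0.9286)(0.9449)(0.9336) = 0.6978, so φ₂ = 44.25°.
Δλ = atan2(sin θ sin δ cos φ₁, cos δ − sin φ₁ sin φ₂) = atan2(-0.3145, 0.5862) = -28.212°.
λ₂ = -90.658° − 28.212° = -118.87°.

44.25°, -118.87°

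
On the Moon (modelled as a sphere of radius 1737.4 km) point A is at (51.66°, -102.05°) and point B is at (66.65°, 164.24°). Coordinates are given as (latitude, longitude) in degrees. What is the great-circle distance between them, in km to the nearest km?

Let φ₁ = 0.9016 rad, φ₂ = 1.1633 rad, and Δλ = -1.6355 rad.
cos c = sin φ₁ sin φ₂ + cos φ₁ cos φ₂ cos Δλ = (0.7843)(0.9181) + (0.6203)(0.3963)(-0.0647) = 0.70420,
so c = arccos(0.70420) = 0.78950 rad.
Distance = R·c = 1737.4 × 0.7895 ≈ 1372 km.

1372 km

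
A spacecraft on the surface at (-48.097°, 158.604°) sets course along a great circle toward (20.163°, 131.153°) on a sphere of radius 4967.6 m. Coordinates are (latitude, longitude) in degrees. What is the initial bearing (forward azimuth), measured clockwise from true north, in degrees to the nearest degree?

Δλ = -27.451° = -0.4791 rad.
y = sin Δλ · cos φ₂ = (-0.4610)(0.9387) = -0.4327
x = cos φ₁ sin φ₂ − sin φ₁ cos φ₂ cos Δλ = (0.6679)(0.3447) − (-0.7443)(0.9387)(0.8874) = 0.8502
θ = atan2(y, x) = -26.98°; adding 360° gives 333°.

333°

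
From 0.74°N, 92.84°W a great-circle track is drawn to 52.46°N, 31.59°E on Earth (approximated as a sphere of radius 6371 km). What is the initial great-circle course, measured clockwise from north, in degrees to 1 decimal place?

32.2°

With φ₁ = 0.0129, φ₂ = 0.9156, Δλ = 2.1717 rad, the forward-azimuth formula gives
θ = atan2( sin Δλ cos φ₂ , cos φ₁ sin φ₂ − sin φ₁ cos φ₂ cos Δλ ) = atan2(0.5026, 0.7973) = 32.22°.
So the initial bearing is 32.2°.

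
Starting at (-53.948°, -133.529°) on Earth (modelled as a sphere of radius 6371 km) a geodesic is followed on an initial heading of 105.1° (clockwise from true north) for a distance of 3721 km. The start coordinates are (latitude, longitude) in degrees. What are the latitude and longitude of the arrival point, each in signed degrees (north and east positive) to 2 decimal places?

-49.38°, -78.68°

Angular distance δ = d/R = 3721/6371 = 0.58405 rad; initial bearing θ = 1.8343 rad.
sin φ₂ = sin φ₁ cos δ + cos φ₁ sin δ cos θ = (-0.8085)(0.8342) + (0.5885)(0.5514)(-0.2605) = -0.7590, so φ₂ = -49.38°.
Δλ = atan2(sin θ sin δ cos φ₁, cos δ − sin φ₁ sin φ₂) = atan2(0.3133, 0.2206) = 54.852°.
λ₂ = -133.529° + 54.852° = -78.68°.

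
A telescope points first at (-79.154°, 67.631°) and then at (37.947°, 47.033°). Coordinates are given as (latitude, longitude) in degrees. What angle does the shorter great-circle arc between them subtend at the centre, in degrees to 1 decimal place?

117.7°

With latitudes φ₁ = -79.154°, φ₂ = 37.947° and longitude difference Δλ = -20.598°:
Haversine: a = sin²(Δφ/2) + cos φ₁ cos φ₂ sin²(Δλ/2) = 0.7278 + (0.1882)(0.7886)(0.0320) = 0.73252.
Central angle c = 2·arcsin(√a) = 2.05448 rad.
So the angular separation is 117.7°.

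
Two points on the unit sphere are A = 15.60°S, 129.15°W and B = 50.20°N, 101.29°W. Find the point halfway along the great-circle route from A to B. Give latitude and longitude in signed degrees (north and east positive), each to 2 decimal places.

17.77°, -118.08°

The central angle between A and B is δ = 1.2255 rad.
With f = 0.5, the slerp weights are sin((1−f)δ)/sin δ = 0.6112 and sin(fδ)/sin δ = 0.6112.
Weighted sum of the unit vectors: (0.6112)·(-0.6081,-0.7469,-0.2689) + (0.6112)·(-0.1253,-0.6277,0.7683) = (-0.4483, -0.8402, 0.3052).
Converting back: φ = atan2(z, √(x²+y²)) = 17.77°, λ = atan2(y, x) = -118.08°.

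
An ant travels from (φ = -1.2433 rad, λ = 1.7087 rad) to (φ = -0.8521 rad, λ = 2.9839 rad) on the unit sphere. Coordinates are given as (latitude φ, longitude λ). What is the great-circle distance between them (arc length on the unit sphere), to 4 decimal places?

0.6851

Let φ₁ = -1.2433 rad, φ₂ = -0.8521 rad, and Δλ = 1.2752 rad.
Haversine: a = sin²(Δφ/2) + cos φ₁ cos φ₂ sin²(Δλ/2) = 0.0378 + (0.3217)(0.6584)(0.3543) = 0.11282.
Central angle c = 2·arcsin(√a) = 0.68510 rad.
On the unit sphere the arc length equals the central angle: 0.6851.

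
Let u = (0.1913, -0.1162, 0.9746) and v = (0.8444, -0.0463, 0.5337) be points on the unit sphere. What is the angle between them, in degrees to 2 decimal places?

46.60°

u·v = 0.6871; |u| = 1.0000, |v| = 1.0000.
cos θ = (u·v)/(|u||v|) = 0.6871, so θ = 46.60°.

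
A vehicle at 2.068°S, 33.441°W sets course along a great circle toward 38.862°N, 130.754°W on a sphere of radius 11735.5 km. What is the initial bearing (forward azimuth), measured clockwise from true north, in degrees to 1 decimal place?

With φ₁ = -0.0361, φ₂ = 0.6783, Δλ = -1.6984 rad, the forward-azimuth formula gives
θ = atan2( sin Δλ cos φ₂ , cos φ₁ sin φ₂ − sin φ₁ cos φ₂ cos Δλ ) = atan2(-0.7723, 0.6235) = -51.09°.
Adding 360° brings this into [0°, 360°): 308.9°.

308.9°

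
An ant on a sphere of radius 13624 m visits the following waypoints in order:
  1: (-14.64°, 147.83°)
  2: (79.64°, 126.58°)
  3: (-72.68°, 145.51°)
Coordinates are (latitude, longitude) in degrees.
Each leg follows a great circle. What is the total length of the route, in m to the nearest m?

58885 m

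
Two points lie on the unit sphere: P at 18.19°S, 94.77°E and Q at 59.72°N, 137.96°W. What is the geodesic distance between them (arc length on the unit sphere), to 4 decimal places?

2.1648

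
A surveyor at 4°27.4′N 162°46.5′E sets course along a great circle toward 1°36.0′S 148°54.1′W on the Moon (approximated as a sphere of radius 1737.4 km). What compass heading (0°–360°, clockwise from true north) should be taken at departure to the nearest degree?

With φ₁ = 0.0778, φ₂ = -0.0279, Δλ = 0.8434 rad, the forward-azimuth formula gives
θ = atan2( sin Δλ cos φ₂ , cos φ₁ sin φ₂ − sin φ₁ cos φ₂ cos Δλ ) = atan2(0.7466, -0.0795) = 96.08°.
So the initial bearing is 96°.

96°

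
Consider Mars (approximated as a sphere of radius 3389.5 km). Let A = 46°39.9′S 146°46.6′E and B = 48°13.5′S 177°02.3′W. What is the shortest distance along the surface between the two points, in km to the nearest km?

With latitudes φ₁ = -46.665°, φ₂ = -48.225° and longitude difference Δλ = 36.185°:
cos c = sin φ₁ sin φ₂ + cos φ₁ cos φ₂ cos Δλ = (-0.7274)(-0.7458) + (0.6863)(0.6662)(0.8071) = 0.91144,
so c = arccos(0.91144) = 0.42402 rad.
Distance = R·c = 3389.5 × 0.4240 ≈ 1437 km.

1437 km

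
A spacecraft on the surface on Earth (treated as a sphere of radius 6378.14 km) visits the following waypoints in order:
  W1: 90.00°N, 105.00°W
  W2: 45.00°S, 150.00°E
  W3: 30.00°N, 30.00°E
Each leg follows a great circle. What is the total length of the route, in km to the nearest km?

Leg W1→W2: central angle 2.3562 rad, distance 15028.1 km.
Leg W2→W3: central angle 2.2913 rad, distance 14614.0 km.
Total: 15028.1 + 14614.0 ≈ 29642 km.

29642 km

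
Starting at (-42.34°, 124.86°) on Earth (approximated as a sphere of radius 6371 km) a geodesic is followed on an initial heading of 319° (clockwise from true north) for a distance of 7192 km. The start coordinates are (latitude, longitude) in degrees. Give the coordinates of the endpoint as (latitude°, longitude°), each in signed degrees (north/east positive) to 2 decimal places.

12.49°, 87.46°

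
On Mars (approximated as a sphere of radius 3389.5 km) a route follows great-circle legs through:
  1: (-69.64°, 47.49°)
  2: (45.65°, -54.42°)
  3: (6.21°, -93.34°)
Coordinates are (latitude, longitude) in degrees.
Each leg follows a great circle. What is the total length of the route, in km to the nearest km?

11118 km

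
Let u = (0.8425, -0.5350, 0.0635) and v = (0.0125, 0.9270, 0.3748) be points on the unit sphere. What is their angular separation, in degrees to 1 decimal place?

u·v = -0.4616; |u| = 1.0000, |v| = 1.0000.
cos θ = (u·v)/(|u||v|) = -0.4616, so θ = 117.5°.

117.5°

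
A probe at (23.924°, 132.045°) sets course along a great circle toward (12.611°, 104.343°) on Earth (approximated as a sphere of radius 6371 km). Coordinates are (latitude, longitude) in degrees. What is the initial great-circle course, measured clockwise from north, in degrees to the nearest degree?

With φ₁ = 0.4176, φ₂ = 0.2201, Δλ = -0.4835 rad, the forward-azimuth formula gives
θ = atan2( sin Δλ cos φ₂ , cos φ₁ sin φ₂ − sin φ₁ cos φ₂ cos Δλ ) = atan2(-0.4537, -0.1508) = -108.39°.
Adding 360° brings this into [0°, 360°): 252°.

252°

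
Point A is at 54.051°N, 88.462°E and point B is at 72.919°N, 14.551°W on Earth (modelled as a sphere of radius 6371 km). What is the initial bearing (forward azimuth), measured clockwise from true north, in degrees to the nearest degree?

With φ₁ = 0.9434, φ₂ = 1.2727, Δλ = -1.7979 rad, the forward-azimuth formula gives
θ = atan2( sin Δλ cos φ₂ , cos φ₁ sin φ₂ − sin φ₁ cos φ₂ cos Δλ ) = atan2(-0.2862, 0.6147) = -24.96°.
Adding 360° brings this into [0°, 360°): 335°.

335°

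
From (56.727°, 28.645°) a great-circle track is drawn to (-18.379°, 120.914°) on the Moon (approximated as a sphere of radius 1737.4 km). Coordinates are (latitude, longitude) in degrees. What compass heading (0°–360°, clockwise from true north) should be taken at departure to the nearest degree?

98°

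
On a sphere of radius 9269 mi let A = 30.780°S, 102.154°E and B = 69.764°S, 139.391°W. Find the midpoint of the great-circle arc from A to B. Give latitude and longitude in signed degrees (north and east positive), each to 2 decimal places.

Central angle δ = 1.2254 rad. Interpolating on the sphere with fraction f = 0.5:
P = [sin((1−f)δ)·A + sin(fδ)·B] / sin δ = 0.6112·A + 0.6112·B in Cartesian coordinates,
giving P = (-0.2710, 0.3757, -0.8862), i.e. latitude -62.40°, longitude 125.81°.

-62.40°, 125.81°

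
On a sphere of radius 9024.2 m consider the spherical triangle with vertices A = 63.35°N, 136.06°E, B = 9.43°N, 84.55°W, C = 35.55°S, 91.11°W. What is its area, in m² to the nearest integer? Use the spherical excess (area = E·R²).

61086382 m²

Side lengths (central angles): a = 0.7925, b = 2.4461, c = 1.7614 rad; semiperimeter s = 2.5000.
By l'Huilier's theorem, tan(E/4) = √[tan(s/2) tan((s−a)/2) tan((s−b)/2) tan((s−c)/2)], giving spherical excess E = 0.7501 rad.
Area = E·R² = 0.7501 × (9024.2)² ≈ 61086382 m².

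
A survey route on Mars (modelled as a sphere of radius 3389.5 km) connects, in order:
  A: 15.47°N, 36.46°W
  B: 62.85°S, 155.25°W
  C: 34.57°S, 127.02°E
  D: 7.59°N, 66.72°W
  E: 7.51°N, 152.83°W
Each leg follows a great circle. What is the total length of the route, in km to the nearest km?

24036 km

Leg A→B: central angle 2.0366 rad, distance 6903.1 km.
Leg B→C: central angle 0.9462 rad, distance 3207.2 km.
Leg C→D: central angle 2.6216 rad, distance 8885.8 km.
Leg D→E: central angle 1.4868 rad, distance 5039.4 km.
Total: 6903.1 + 3207.2 + 8885.8 + 5039.4 ≈ 24036 km.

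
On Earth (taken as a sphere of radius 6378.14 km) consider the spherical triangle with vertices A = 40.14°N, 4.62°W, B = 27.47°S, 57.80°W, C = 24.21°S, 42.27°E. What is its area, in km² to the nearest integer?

50199740 km²

Side lengths (central angles): a = 1.5231, b = 1.3570, c = 1.4615 rad; semiperimeter s = 2.1708.
By l'Huilier's theorem, tan(E/4) = √[tan(s/2) tan((s−a)/2) tan((s−b)/2) tan((s−c)/2)], giving spherical excess E = 1.2340 rad.
Area = E·R² = 1.2340 × (6378.14)² ≈ 50199740 km².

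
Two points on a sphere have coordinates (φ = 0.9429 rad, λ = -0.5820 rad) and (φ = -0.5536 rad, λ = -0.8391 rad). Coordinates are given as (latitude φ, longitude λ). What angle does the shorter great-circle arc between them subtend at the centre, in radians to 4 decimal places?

Let φ₁ = 0.9429 rad, φ₂ = -0.5536 rad, and Δλ = -0.2571 rad.
cos c = sin φ₁ sin φ₂ + cos φ₁ cos φ₂ cos Δλ = (0.8093)(-0.5258) + (0.5874)(0.8506)(0.9671) = 0.05780,
so c = arccos(0.05780) = 1.51296 rad.
So the angular separation is 1.5130 rad.

1.5130 rad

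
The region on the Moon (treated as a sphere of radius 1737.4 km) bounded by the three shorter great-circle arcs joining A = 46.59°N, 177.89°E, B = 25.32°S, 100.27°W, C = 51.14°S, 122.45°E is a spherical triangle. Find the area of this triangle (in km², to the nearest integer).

7136472 km²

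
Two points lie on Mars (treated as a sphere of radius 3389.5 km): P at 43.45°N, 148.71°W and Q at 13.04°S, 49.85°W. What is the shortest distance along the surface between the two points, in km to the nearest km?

6230 km

Let φ₁ = 0.7583 rad, φ₂ = -0.2276 rad, and Δλ = 1.7254 rad.
Haversine: a = sin²(Δφ/2) + cos φ₁ cos φ₂ sin²(Δλ/2) = 0.2240 + (0.7260)(0.9742)(0.5770) = 0.63205.
Central angle c = 2·arcsin(√a) = 1.83807 rad.
Distance = R·c = 3389.5 × 1.8381 ≈ 6230 km.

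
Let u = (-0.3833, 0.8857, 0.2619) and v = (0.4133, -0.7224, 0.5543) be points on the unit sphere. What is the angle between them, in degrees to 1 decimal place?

130.8°

u·v = -0.6531; |u| = 1.0000, |v| = 1.0000.
cos θ = (u·v)/(|u||v|) = -0.6531, so θ = 130.8°.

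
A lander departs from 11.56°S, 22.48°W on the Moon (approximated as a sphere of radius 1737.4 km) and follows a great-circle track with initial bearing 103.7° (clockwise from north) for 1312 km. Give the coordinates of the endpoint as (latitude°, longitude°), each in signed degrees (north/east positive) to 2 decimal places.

-17.76°, 21.88°

Angular distance δ = d/R = 1312/1737.4 = 0.75515 rad; initial bearing θ = 1.8099 rad.
sin φ₂ = sin φ₁ cos δ + cos φ₁ sin δ cos θ = (-0.2004)(0.7282) + (0.9797)(0.6854)(-0.2368) = -0.3050, so φ₂ = -17.76°.
Δλ = atan2(sin θ sin δ cos φ₁, cos δ − sin φ₁ sin φ₂) = atan2(0.6524, 0.6671) = 44.363°.
λ₂ = -22.480° + 44.363° = 21.88°.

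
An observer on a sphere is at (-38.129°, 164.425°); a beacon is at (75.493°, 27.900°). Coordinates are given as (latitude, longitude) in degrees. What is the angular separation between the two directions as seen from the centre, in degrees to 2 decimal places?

With latitudes φ₁ = -38.129°, φ₂ = 75.493° and longitude difference Δλ = -136.525°:
cos c = sin φ₁ sin φ₂ + cos φ₁ cos φ₂ cos Δλ = (-0.6174)(0.9681) + (0.7866)(0.2505)(-0.7257) = -0.74074,
so c = arccos(-0.74074) = 2.40497 rad.
So the angular separation is 137.79°.

137.79°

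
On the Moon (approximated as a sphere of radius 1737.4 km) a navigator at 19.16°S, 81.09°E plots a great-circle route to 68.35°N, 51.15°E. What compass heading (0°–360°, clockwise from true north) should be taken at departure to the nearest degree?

With φ₁ = -0.3344, φ₂ = 1.1929, Δλ = -0.5226 rad, the forward-azimuth formula gives
θ = atan2( sin Δλ cos φ₂ , cos φ₁ sin φ₂ − sin φ₁ cos φ₂ cos Δλ ) = atan2(-0.1841, 0.9829) = -10.61°.
Adding 360° brings this into [0°, 360°): 349°.

349°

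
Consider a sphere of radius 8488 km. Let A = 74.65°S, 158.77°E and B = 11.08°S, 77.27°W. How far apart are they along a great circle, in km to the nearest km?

With latitudes φ₁ = -74.650°, φ₂ = -11.080° and longitude difference Δλ = 123.960°:
cos c = sin φ₁ sin φ₂ + cos φ₁ cos φ₂ cos Δλ = (-0.9643)(-0.1922) + (0.2647)(0.9814)(-0.5586) = 0.04021,
so c = arccos(0.04021) = 1.53058 rad.
Distance = R·c = 8488 × 1.5306 ≈ 12992 km.

12992 km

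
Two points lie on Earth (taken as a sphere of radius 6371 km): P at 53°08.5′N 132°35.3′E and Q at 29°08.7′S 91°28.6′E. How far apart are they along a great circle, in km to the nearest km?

9975 km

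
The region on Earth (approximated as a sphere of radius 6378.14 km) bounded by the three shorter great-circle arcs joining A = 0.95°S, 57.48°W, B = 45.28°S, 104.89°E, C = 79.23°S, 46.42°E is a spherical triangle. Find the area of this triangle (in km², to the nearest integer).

5913528 km²

Side lengths (central angles): a = 0.6970, b = 1.5994, c = 2.2899 rad; semiperimeter s = 2.2931.
By l'Huilier's theorem, tan(E/4) = √[tan(s/2) tan((s−a)/2) tan((s−b)/2) tan((s−c)/2)], giving spherical excess E = 0.1454 rad.
Area = E·R² = 0.1454 × (6378.14)² ≈ 5913528 km².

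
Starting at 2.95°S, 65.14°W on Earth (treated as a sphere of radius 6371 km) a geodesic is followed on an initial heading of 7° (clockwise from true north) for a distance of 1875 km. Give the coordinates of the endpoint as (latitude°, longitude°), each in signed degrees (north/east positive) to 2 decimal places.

13.78°, -63.05°

Angular distance δ = d/R = 1875/6371 = 0.29430 rad; initial bearing θ = 0.1222 rad.
sin φ₂ = sin φ₁ cos δ + cos φ₁ sin δ cos θ = (-0.0515)(0.9570) + (0.9987)(0.2901)(0.9925) = 0.2383, so φ₂ = 13.78°.
Δλ = atan2(sin θ sin δ cos φ₁, cos δ − sin φ₁ sin φ₂) = atan2(0.0353, 0.9693) = 2.086°.
λ₂ = -65.140° + 2.086° = -63.05°.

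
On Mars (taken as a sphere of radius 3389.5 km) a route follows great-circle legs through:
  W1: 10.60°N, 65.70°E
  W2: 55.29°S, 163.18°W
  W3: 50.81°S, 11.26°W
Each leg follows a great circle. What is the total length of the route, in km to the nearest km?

11396 km

Leg W1→W2: central angle 2.1168 rad, distance 7175.0 km.
Leg W2→W3: central angle 1.2454 rad, distance 4221.3 km.
Total: 7175.0 + 4221.3 ≈ 11396 km.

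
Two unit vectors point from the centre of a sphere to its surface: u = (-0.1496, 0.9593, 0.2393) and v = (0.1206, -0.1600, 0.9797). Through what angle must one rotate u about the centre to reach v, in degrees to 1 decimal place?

u·v = 0.0629; |u| = 1.0000, |v| = 1.0000.
cos θ = (u·v)/(|u||v|) = 0.0629, so θ = 86.4°.

86.4°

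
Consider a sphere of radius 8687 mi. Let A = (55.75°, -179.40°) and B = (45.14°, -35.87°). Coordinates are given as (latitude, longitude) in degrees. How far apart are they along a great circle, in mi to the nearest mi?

With latitudes φ₁ = 55.750°, φ₂ = 45.140° and longitude difference Δλ = 143.530°:
Haversine: a = sin²(Δφ/2) + cos φ₁ cos φ₂ sin²(Δλ/2) = 0.0085 + (0.5628)(0.7054)(0.9021) = 0.36667.
Central angle c = 2·arcsin(√a) = 1.30086 rad.
Distance = R·c = 8687 × 1.3009 ≈ 11301 mi.

11301 mi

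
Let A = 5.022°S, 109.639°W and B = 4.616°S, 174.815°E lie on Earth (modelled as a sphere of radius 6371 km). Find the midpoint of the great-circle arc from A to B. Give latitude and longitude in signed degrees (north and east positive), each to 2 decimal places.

Central angle δ = 1.3131 rad. Interpolating on the sphere with fraction f = 0.5:
P = [sin((1−f)δ)·A + sin(fδ)·B] / sin δ = 0.6312·A + 0.6312·B in Cartesian coordinates,
giving P = (-0.8379, -0.5354, -0.1061), i.e. latitude -6.09°, longitude -147.43°.

-6.09°, -147.43°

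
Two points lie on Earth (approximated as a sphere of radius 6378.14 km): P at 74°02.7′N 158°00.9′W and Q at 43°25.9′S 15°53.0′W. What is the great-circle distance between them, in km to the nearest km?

In radians: φ₁ = 1.2923, φ₂ = -0.7580, Δλ = 142.132° = 2.4807 rad.
Haversine: a = sin²(Δφ/2) + cos φ₁ cos φ₂ sin²(Δλ/2) = 0.7307 + (0.2749)(0.7262)(0.8947) = 0.90929.
Central angle c = 2·arcsin(√a) = 2.52975 rad.
Distance = R·c = 6378.14 × 2.5297 ≈ 16135 km.

16135 km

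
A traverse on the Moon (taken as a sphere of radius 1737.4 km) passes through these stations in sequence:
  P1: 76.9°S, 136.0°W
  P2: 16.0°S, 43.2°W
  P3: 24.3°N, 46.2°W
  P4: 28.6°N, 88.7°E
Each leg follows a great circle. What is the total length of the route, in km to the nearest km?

Leg P1→P2: central angle 1.3100 rad, distance 2276.0 km.
Leg P2→P3: central angle 0.7052 rad, distance 1225.3 km.
Leg P3→P4: central angle 1.9475 rad, distance 3383.6 km.
Total: 2276.0 + 1225.3 + 3383.6 ≈ 6885 km.

6885 km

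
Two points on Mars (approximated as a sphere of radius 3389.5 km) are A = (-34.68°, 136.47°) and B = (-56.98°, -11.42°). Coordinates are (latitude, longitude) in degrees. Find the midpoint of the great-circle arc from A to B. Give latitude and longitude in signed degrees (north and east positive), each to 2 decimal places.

The central angle between A and B is δ = 1.4731 rad.
With f = 0.5, the slerp weights are sin((1−f)δ)/sin δ = 0.6750 and sin(fδ)/sin δ = 0.6750.
Weighted sum of the unit vectors: (0.6750)·(-0.5962,0.5664,-0.5690) + (0.6750)·(0.5341,-0.1079,-0.8385) = (-0.0419, 0.3095, -0.9500).
Converting back: φ = atan2(z, √(x²+y²)) = -71.80°, λ = atan2(y, x) = 97.71°.

-71.80°, 97.71°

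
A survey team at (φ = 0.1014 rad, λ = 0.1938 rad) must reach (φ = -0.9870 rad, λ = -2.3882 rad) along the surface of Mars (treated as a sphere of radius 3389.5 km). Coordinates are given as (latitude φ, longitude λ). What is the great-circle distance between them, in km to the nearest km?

7295 km

In radians: φ₁ = 0.1014, φ₂ = -0.9870, Δλ = -147.938° = -2.5820 rad.
cos c = sin φ₁ sin φ₂ + cos φ₁ cos φ₂ cos Δλ = (0.1012)(-0.8344) + (0.9949)(0.5512)(-0.8475) = -0.54918,
so c = arccos(-0.54918) = 2.15218 rad.
Distance = R·c = 3389.5 × 2.1522 ≈ 7295 km.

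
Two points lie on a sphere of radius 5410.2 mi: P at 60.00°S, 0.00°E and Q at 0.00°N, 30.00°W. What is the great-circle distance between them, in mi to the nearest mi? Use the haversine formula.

Let φ₁ = -1.0472 rad, φ₂ = 0.0000 rad, and Δλ = -0.5236 rad.
Haversine: a = sin²(Δφ/2) + cos φ₁ cos φ₂ sin²(Δλ/2) = 0.2500 + (0.5000)(1.0000)(0.0670) = 0.28349.
Central angle c = 2·arcsin(√a) = 1.12296 rad.
Distance = R·c = 5410.2 × 1.1230 ≈ 6075 mi.

6075 mi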